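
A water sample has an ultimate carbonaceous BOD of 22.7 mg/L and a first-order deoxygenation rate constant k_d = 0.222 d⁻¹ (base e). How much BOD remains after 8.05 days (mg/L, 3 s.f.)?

L ≈ 3.80 mg/L

L_t = L₀ e^(−k_d t) = 22.7 × e^(−0.222×8.05) = 22.7 × 0.1674 = 3.801 mg/L.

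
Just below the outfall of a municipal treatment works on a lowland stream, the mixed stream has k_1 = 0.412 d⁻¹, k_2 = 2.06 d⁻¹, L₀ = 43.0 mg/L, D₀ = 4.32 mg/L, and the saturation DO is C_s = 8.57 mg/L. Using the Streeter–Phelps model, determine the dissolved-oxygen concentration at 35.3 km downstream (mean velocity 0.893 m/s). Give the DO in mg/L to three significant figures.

DO ≈ 2.17 mg/L

Travel time t = x/v = 35.3 km / (0.893 m/s) = 35300 m / 0.893 m/s = 39530 s = 0.4575 d.
k_1 L₀/(k_2−k_1) = 0.412×43.0/(2.06−0.412) = 17.72/1.648 = 10.75 mg/L.
e^(−k_1 t) = e^(−0.412×0.4575) = 0.8282; e^(−k_2 t) = e^(−2.06×0.4575) = 0.3897.
D = 10.75 × (0.8282 − 0.3897) + 4.32 × 0.3897 = 4.714 + 1.683 = 6.398 mg/L.
DO = C_s − D = 8.57 − 6.398 = 2.172 mg/L.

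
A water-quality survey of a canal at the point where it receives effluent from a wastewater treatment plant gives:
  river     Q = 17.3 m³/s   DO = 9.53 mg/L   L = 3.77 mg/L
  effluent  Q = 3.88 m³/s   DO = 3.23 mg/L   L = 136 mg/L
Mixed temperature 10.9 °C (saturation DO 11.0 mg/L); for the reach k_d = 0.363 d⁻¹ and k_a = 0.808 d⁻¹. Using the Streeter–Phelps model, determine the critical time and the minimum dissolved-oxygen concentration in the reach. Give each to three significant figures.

Mixed DO = (17.3×9.53 + 3.88×3.23)/(17.3+3.88) = 177.4/21.18 = 8.376 mg/L.
Mixed L₀ = (17.3×3.77 + 3.88×136)/(21.18) = 592.9/21.18 = 27.99 mg/L.
Initial deficit D₀ = C_s − DO₀ = 11.0 − 8.376 = 2.624 mg/L.
t_c = (1/0.4450) ln[(0.808/0.363)(1 − 2.624×0.4450/(0.363×27.99))] = 2.247 × ln(1.970) = 1.524 d.
D_c = (0.363/0.808) × 27.99 × e^(−0.363×1.524) = 0.4493 × 27.99 × 0.5751 = 7.233 mg/L.
Minimum DO = 11.0 − 7.233 = 3.767 mg/L.

t_c ≈ 1.52 d; minimum DO ≈ 3.77 mg/L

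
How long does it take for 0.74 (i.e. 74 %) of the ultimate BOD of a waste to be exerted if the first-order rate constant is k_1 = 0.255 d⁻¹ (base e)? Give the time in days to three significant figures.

y/L₀ = 1 − e^(−k_1 t) = 0.74 ⇒ e^(−k_1 t) = 0.260
t = −ln(0.260) / 0.255 = 1.347 / 0.255 = 5.283 d.

t ≈ 5.28 d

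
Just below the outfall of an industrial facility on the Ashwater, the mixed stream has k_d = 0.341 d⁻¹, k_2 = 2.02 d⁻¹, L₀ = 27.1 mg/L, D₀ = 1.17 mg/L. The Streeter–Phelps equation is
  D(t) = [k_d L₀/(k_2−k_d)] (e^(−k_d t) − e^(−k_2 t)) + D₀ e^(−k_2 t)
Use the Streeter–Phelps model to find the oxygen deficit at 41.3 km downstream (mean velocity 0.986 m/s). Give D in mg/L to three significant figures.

Travel time t = x/v = 41.3 km / (0.986 m/s) = 41300 m / 0.986 m/s = 41890 s = 0.4848 d.
k_d L₀/(k_2−k_d) = 0.341×27.1/(2.02−0.341) = 9.241/1.679 = 5.504 mg/L.
e^(−k_d t) = e^(−0.341×0.4848) = 0.8476; e^(−k_2 t) = e^(−2.02×0.4848) = 0.3756.
D = 5.504 × (0.8476 − 0.3756) + 1.17 × 0.3756 = 2.598 + 0.4394 = 3.038 mg/L.

D ≈ 3.04 mg/L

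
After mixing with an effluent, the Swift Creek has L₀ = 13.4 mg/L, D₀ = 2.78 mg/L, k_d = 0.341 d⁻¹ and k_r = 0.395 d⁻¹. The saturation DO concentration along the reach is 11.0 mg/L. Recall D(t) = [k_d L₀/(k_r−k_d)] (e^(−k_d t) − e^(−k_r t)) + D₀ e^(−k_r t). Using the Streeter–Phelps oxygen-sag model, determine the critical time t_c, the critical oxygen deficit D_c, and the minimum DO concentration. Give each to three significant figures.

With k_r/k_d = 1.158 and 1 − D₀(k_r−k_d)/(k_d L₀) = 0.9671,
t_c = ln(1.158 × 0.9671) / (0.395 − 0.341) = ln(1.120) / 0.05400 = 0.1136/0.05400 = 2.104 d.
D_c = (k_d/k_r) L₀ e^(−k_d t_c) = (0.341/0.395) × 13.4 × e^(−0.341×2.104) = 0.8633 × 13.4 × 0.4880 = 5.646 mg/L.
Minimum DO = C_s − D_c = 11.0 − 5.646 = 5.354 mg/L.

t_c ≈ 2.10 d; D_c ≈ 5.65 mg/L; min DO ≈ 5.35 mg/L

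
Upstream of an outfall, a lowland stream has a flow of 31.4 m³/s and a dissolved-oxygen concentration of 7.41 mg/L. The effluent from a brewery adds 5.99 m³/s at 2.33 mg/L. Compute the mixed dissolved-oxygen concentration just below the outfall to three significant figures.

6.60 mg/L

Flow-weighted mixing: C = (Q_r C_r + Q_w C_w)/(Q_r + Q_w)
= (31.4×7.41 + 5.99×2.33)/(31.4 + 5.99) = 246.6/37.39 = 6.596 mg/L.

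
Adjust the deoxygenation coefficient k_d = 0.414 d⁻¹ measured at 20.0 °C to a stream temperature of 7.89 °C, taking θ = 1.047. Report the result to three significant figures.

k_d ≈ 0.237 d⁻¹

k_d(T₂) = k_d(T₁) · θ^(T₂−T₁) = 0.414 × 1.047^(7.89−20.0)
= 0.414 × 1.047^-12.1 = 0.414 × 0.5734 = 0.2374 d⁻¹.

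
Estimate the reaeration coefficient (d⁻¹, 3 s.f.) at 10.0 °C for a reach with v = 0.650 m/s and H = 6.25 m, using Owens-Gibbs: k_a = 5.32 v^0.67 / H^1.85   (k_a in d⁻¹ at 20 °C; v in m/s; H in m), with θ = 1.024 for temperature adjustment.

k_a ≈ 0.106 d⁻¹

k_a(20) = 5.32 × 0.650^0.67 / 6.25^1.85 = 5.32 × 0.7493 / 29.67 = 0.1343 d⁻¹.
k_a(10.0) = 0.1343 × 1.024^(10.0−20) = 0.1343 × 0.7889 = 0.1060 d⁻¹.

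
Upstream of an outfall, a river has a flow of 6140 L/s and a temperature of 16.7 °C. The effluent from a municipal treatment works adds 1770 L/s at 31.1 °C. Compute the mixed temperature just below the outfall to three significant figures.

Flow-weighted mixing: C = (Q_r C_r + Q_w C_w)/(Q_r + Q_w)
= (6140×16.7 + 1770×31.1)/(6140 + 1770) = 157600/7910 = 19.92 °C.

19.9 °C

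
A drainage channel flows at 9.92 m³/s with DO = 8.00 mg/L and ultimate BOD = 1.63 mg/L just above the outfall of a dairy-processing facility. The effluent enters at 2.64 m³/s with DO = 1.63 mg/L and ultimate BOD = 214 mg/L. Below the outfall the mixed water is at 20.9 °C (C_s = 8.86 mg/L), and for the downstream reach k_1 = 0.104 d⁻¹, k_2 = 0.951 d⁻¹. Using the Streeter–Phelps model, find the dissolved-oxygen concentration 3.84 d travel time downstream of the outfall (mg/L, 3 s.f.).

DO ≈ 5.14 mg/L

Mixed DO = (9.92×8.00 + 2.64×1.63)/(9.92+2.64) = 83.66/12.56 = 6.661 mg/L.
Mixed L₀ = (9.92×1.63 + 2.64×214)/(12.56) = 581.1/12.56 = 46.27 mg/L.
Initial deficit D₀ = C_s − DO₀ = 8.86 − 6.661 = 2.199 mg/L.
D(3.84) = [0.104×46.27/(0.951−0.104)](e^(−0.104×3.84) − e^(−0.951×3.84)) + 2.199 e^(−0.951×3.84)
= 5.681 × (0.6707 − 0.02594) + 2.199 × 0.02594 = 3.720 mg/L.
DO = 8.86 − 3.720 = 5.140 mg/L.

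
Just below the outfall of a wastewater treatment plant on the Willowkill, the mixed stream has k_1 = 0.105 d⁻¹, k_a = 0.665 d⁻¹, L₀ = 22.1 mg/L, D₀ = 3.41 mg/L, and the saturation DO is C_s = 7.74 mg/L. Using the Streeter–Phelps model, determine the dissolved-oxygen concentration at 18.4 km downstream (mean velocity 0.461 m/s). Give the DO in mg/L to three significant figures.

Travel time t = x/v = 18.4 km / (0.461 m/s) = 18400 m / 0.461 m/s = 39910 s = 0.4620 d.
k_1 L₀/(k_a−k_1) = 0.105×22.1/(0.665−0.105) = 2.321/0.5600 = 4.144 mg/L.
e^(−k_1 t) = e^(−0.105×0.4620) = 0.9527; e^(−k_a t) = e^(−0.665×0.4620) = 0.7355.
D = 4.144 × (0.9527 − 0.7355) + 3.41 × 0.7355 = 0.8998 + 2.508 = 3.408 mg/L.
DO = C_s − D = 7.74 − 3.408 = 4.332 mg/L.

DO ≈ 4.33 mg/L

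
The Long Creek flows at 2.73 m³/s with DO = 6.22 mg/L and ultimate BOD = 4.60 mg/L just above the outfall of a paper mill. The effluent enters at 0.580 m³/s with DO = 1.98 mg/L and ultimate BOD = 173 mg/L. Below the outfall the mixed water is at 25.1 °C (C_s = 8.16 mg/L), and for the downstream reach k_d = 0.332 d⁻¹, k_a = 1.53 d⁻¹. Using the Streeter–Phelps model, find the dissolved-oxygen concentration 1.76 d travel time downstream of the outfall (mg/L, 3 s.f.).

Mixed DO = (2.73×6.22 + 0.580×1.98)/(2.73+0.580) = 18.13/3.310 = 5.477 mg/L.
Mixed L₀ = (2.73×4.60 + 0.580×173)/(3.310) = 112.9/3.310 = 34.11 mg/L.
Initial deficit D₀ = C_s − DO₀ = 8.16 − 5.477 = 2.683 mg/L.
D(1.76) = [0.332×34.11/(1.53−0.332)](e^(−0.332×1.76) − e^(−1.53×1.76)) + 2.683 e^(−1.53×1.76)
= 9.452 × (0.5575 − 0.06769) + 2.683 × 0.06769 = 4.811 mg/L.
DO = 8.16 − 4.811 = 3.349 mg/L.

DO ≈ 3.35 mg/L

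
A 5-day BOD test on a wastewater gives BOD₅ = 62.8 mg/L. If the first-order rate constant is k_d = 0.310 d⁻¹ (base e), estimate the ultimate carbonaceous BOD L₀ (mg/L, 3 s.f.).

BOD₅ = L₀(1 − e^(−5k_d)) ⇒ L₀ = BOD₅ / (1 − e^(−5×0.310))
= 62.8 / (1 − 0.2122) = 62.8 / 0.7878 = 79.72 mg/L.

L₀ ≈ 79.7 mg/L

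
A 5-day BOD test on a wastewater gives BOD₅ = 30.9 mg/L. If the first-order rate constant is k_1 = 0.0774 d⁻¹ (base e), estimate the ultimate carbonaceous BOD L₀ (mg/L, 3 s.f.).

L₀ ≈ 96.3 mg/L

BOD₅ = L₀(1 − e^(−5k_1)) ⇒ L₀ = BOD₅ / (1 − e^(−5×0.0774))
= 30.9 / (1 − 0.6791) = 30.9 / 0.3209 = 96.29 mg/L.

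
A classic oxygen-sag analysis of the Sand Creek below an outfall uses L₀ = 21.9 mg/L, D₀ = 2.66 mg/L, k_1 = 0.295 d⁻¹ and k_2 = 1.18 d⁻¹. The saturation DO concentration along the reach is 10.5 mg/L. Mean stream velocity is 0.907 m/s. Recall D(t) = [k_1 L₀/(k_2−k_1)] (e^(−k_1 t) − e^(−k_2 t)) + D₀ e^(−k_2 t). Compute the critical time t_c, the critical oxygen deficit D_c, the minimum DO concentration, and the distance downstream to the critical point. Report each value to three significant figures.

t_c ≈ 1.05 d; D_c ≈ 4.01 mg/L; min DO ≈ 6.49 mg/L; x_c ≈ 82.6 km

With k_2/k_1 = 4.000 and 1 − D₀(k_2−k_1)/(k_1 L₀) = 0.6356,
t_c = ln(4.000 × 0.6356) / (1.18 − 0.295) = ln(2.542) / 0.8850 = 0.9331/0.8850 = 1.054 d.
L(t_c) = L₀ e^(−k_1 t_c) = 21.9 × 0.7327 = 16.05 mg/L, and at the critical point k_2 D_c = k_1 L, so D_c = (0.295/1.18) × 16.05 = 4.011 mg/L.
Minimum DO = C_s − D_c = 10.5 − 4.011 = 6.489 mg/L.
x_c = v t_c = 0.907 m/s × 1.054 d × 86400 s/d = 82630 m ≈ 82.6 km.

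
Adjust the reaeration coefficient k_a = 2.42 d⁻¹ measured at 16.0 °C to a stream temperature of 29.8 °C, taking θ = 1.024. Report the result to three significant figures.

k_a ≈ 3.36 d⁻¹

k_a(T₂) = k_a(T₁) · θ^(T₂−T₁) = 2.42 × 1.024^(29.8−16.0)
= 2.42 × 1.024^13.8 = 2.42 × 1.387 = 3.357 d⁻¹.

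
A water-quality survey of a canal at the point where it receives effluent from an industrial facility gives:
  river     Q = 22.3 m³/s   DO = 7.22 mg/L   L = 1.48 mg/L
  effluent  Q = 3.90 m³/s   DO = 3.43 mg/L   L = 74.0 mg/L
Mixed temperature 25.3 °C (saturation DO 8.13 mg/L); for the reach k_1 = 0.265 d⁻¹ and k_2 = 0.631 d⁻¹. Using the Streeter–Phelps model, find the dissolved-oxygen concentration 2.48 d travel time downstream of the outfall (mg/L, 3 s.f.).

DO ≈ 5.07 mg/L

Mixed DO = (22.3×7.22 + 3.90×3.43)/(22.3+3.90) = 174.4/26.20 = 6.656 mg/L.
Mixed L₀ = (22.3×1.48 + 3.90×74.0)/(26.20) = 321.6/26.20 = 12.27 mg/L.
Initial deficit D₀ = C_s − DO₀ = 8.13 − 6.656 = 1.474 mg/L.
D(2.48) = [0.265×12.27/(0.631−0.265)](e^(−0.265×2.48) − e^(−0.631×2.48)) + 1.474 e^(−0.631×2.48)
= 8.888 × (0.5183 − 0.2091) + 1.474 × 0.2091 = 3.056 mg/L.
DO = 8.13 − 3.056 = 5.074 mg/L.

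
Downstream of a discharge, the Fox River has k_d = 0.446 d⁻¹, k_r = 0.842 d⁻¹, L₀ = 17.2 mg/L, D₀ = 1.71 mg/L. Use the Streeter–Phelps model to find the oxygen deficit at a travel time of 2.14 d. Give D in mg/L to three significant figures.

k_d L₀/(k_r−k_d) = 0.446×17.2/(0.842−0.446) = 7.671/0.3960 = 19.37 mg/L.
e^(−k_d t) = e^(−0.446×2.140) = 0.3850; e^(−k_r t) = e^(−0.842×2.140) = 0.1650.
D = 19.37 × (0.3850 − 0.1650) + 1.71 × 0.1650 = 4.263 + 0.2821 = 4.545 mg/L.

D ≈ 4.54 mg/L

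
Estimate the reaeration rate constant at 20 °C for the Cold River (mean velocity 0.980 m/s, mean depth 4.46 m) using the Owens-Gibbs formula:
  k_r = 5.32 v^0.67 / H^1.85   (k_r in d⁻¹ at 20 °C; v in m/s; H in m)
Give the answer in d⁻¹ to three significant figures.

k_r ≈ 0.330 d⁻¹

k_r = 5.32 × 0.980^0.67 / 4.46^1.85 = 5.32 × 0.9866 / 15.90 = 0.3302 d⁻¹.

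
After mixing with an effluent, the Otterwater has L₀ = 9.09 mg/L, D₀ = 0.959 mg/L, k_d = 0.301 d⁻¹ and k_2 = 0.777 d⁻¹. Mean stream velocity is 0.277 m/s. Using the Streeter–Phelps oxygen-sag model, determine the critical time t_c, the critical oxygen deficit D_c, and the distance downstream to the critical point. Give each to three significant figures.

t_c ≈ 1.61 d; D_c ≈ 2.17 mg/L; x_c ≈ 38.5 km

t_c = [1/(k_2−k_d)] ln[(k_2/k_d)(1 − D₀(k_2−k_d)/(k_d L₀))]
= [1/(0.777−0.301)] ln[(0.777/0.301)(1 − 0.959×0.4760/(0.301×9.09))]
= (1/0.4760) ln[2.581 × 0.8332] = 2.101 × ln(2.151) = 2.101 × 0.7658 = 1.609 d.
D_c = (k_d/k_2) L₀ e^(−k_d t_c) = (0.301/0.777) × 9.09 × e^(−0.301×1.609) = 0.3874 × 9.09 × 0.6162 = 2.170 mg/L.
x_c = v t_c = 0.277 m/s × 1.609 d × 86400 s/d = 38500 m ≈ 38.5 km.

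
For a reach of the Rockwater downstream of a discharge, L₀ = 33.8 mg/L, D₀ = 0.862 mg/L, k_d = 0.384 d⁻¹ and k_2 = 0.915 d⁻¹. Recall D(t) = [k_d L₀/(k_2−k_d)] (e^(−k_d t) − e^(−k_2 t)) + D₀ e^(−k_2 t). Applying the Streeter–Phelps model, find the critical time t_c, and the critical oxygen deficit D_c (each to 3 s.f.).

t_c ≈ 1.57 d; D_c ≈ 7.77 mg/L

At the critical point dD/dt = 0, so k_d L₀ e^(−k_d t) = k_2 D. Substituting D(t) from the Streeter–Phelps equation and solving for t gives
t_c = ln[(k_2/k_d)(1 − D₀(k_2−k_d)/(k_d L₀))] / (k_2−k_d).
Here k_2−k_d = 0.5310 d⁻¹ and 1 − D₀(k_2−k_d)/(k_d L₀) = 1 − 0.862×0.5310/(0.384×33.8) = 0.9647, so
t_c = ln(2.383 × 0.9647) / 0.5310 = 0.8324 / 0.5310 = 1.568 d.
D_c = (k_d/k_2) L₀ e^(−k_d t_c) = (0.384/0.915) × 33.8 × e^(−0.384×1.568) = 0.4197 × 33.8 × 0.5477 = 7.770 mg/L.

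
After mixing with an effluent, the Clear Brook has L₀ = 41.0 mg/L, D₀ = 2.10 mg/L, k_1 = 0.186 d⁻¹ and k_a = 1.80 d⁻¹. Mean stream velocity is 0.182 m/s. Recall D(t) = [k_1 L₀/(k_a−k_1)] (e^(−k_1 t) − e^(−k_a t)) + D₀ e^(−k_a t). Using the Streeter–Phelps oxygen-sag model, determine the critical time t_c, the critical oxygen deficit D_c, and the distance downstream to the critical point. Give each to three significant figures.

At the critical point dD/dt = 0, so k_1 L₀ e^(−k_1 t) = k_a D. Substituting D(t) from the Streeter–Phelps equation and solving for t gives
t_c = ln[(k_a/k_1)(1 − D₀(k_a−k_1)/(k_1 L₀))] / (k_a−k_1).
Here k_a−k_1 = 1.614 d⁻¹ and 1 − D₀(k_a−k_1)/(k_1 L₀) = 1 − 2.10×1.614/(0.186×41.0) = 0.5555, so
t_c = ln(9.677 × 0.5555) / 1.614 = 1.682 / 1.614 = 1.042 d.
L(t_c) = L₀ e^(−k_1 t_c) = 41.0 × 0.8238 = 33.78 mg/L, and at the critical point k_a D_c = k_1 L, so D_c = (0.186/1.80) × 33.78 = 3.490 mg/L.
x_c = v t_c = 0.182 m/s × 1.042 d × 86400 s/d = 16390 m ≈ 16.4 km.

t_c ≈ 1.04 d; D_c ≈ 3.49 mg/L; x_c ≈ 16.4 km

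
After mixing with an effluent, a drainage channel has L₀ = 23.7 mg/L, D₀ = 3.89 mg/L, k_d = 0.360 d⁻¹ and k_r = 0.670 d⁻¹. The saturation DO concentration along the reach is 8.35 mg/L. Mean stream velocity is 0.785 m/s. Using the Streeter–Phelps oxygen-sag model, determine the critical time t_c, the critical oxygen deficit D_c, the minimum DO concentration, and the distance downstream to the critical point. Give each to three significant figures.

t_c ≈ 1.51 d; D_c ≈ 7.39 mg/L; min DO ≈ 0.962 mg/L; x_c ≈ 103 km

With k_r/k_d = 1.861 and 1 − D₀(k_r−k_d)/(k_d L₀) = 0.8587,
t_c = ln(1.861 × 0.8587) / (0.670 − 0.360) = ln(1.598) / 0.3100 = 0.4688/0.3100 = 1.512 d.
L(t_c) = L₀ e^(−k_d t_c) = 23.7 × 0.5802 = 13.75 mg/L, and at the critical point k_r D_c = k_d L, so D_c = (0.360/0.670) × 13.75 = 7.388 mg/L.
Minimum DO = C_s − D_c = 8.35 − 7.388 = 0.9617 mg/L.
x_c = v t_c = 0.785 m/s × 1.512 d × 86400 s/d = 102600 m ≈ 103 km.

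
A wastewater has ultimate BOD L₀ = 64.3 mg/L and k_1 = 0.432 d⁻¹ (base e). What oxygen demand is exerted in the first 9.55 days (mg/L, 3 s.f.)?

y ≈ 63.3 mg/L

y_t = L₀(1 − e^(−k_1 t)) = 64.3 × (1 − e^(−0.432×9.55))
= 64.3 × (1 − 0.01615) = 64.3 × 0.9838 = 63.26 mg/L.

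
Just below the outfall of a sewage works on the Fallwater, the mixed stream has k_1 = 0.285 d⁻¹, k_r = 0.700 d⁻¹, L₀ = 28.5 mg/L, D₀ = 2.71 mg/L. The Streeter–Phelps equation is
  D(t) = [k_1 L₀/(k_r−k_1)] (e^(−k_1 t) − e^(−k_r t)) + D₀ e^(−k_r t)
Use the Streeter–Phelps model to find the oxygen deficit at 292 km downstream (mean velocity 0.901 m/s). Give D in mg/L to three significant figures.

D ≈ 5.50 mg/L

Travel time t = x/v = 292 km / (0.901 m/s) = 292000 m / 0.901 m/s = 324100 s = 3.751 d.
k_1 L₀/(k_r−k_1) = 0.285×28.5/(0.700−0.285) = 8.122/0.4150 = 19.57 mg/L.
e^(−k_1 t) = e^(−0.285×3.751) = 0.3433; e^(−k_r t) = e^(−0.700×3.751) = 0.07239.
D = 19.57 × (0.3433 − 0.07239) + 2.71 × 0.07239 = 5.303 + 0.1962 = 5.499 mg/L.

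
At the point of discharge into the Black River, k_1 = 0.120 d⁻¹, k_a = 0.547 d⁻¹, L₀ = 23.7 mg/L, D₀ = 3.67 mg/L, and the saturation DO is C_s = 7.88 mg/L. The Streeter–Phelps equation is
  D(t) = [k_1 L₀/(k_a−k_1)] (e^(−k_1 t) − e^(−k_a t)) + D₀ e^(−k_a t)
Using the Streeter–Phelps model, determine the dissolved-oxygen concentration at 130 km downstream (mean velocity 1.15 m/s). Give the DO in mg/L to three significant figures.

DO ≈ 3.65 mg/L

Travel time t = x/v = 130 km / (1.15 m/s) = 130000 m / 1.15 m/s = 113000 s = 1.308 d.
k_1 L₀/(k_a−k_1) = 0.120×23.7/(0.547−0.120) = 2.844/0.4270 = 6.660 mg/L.
e^(−k_1 t) = e^(−0.120×1.308) = 0.8547; e^(−k_a t) = e^(−0.547×1.308) = 0.4889.
D = 6.660 × (0.8547 − 0.4889) + 3.67 × 0.4889 = 2.437 + 1.794 = 4.231 mg/L.
DO = C_s − D = 7.88 − 4.231 = 3.649 mg/L.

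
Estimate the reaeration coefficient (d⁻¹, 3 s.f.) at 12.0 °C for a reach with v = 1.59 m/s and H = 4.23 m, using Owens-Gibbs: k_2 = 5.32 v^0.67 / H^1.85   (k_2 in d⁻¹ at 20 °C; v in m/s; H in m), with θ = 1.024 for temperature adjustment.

k_2 ≈ 0.417 d⁻¹

k_2(20) = 5.32 × 1.59^0.67 / 4.23^1.85 = 5.32 × 1.364 / 14.41 = 0.5036 d⁻¹.
k_2(12.0) = 0.5036 × 1.024^(12.0−20) = 0.5036 × 0.8272 = 0.4166 d⁻¹.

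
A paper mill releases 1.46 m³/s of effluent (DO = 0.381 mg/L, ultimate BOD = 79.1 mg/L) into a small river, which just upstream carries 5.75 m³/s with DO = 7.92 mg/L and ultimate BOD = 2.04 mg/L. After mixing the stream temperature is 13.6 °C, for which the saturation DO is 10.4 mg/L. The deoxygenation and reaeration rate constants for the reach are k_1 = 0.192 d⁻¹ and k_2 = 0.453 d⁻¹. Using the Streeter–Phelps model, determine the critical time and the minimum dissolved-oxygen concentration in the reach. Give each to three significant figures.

Mixed DO = (5.75×7.92 + 1.46×0.381)/(5.75+1.46) = 46.10/7.210 = 6.393 mg/L.
Mixed L₀ = (5.75×2.04 + 1.46×79.1)/(7.210) = 127.2/7.210 = 17.64 mg/L.
Initial deficit D₀ = C_s − DO₀ = 10.4 − 6.393 = 4.007 mg/L.
t_c = (1/0.2610) ln[(0.453/0.192)(1 − 4.007×0.2610/(0.192×17.64))] = 3.831 × ln(1.631) = 1.874 d.
D_c = (0.192/0.453) × 17.64 × e^(−0.192×1.874) = 0.4238 × 17.64 × 0.6977 = 5.218 mg/L.
Minimum DO = 10.4 − 5.218 = 5.182 mg/L.

t_c ≈ 1.87 d; minimum DO ≈ 5.18 mg/L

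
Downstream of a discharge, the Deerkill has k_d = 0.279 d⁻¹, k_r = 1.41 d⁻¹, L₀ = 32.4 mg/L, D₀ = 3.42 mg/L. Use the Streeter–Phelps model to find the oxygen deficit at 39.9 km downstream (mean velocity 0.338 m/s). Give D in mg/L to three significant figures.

D ≈ 4.79 mg/L

Travel time t = x/v = 39.9 km / (0.338 m/s) = 39900 m / 0.338 m/s = 118000 s = 1.366 d.
k_d L₀/(k_r−k_d) = 0.279×32.4/(1.41−0.279) = 9.040/1.131 = 7.993 mg/L.
e^(−k_d t) = e^(−0.279×1.366) = 0.6830; e^(−k_r t) = e^(−1.41×1.366) = 0.1457.
D = 7.993 × (0.6830 − 0.1457) + 3.42 × 0.1457 = 4.295 + 0.4982 = 4.793 mg/L.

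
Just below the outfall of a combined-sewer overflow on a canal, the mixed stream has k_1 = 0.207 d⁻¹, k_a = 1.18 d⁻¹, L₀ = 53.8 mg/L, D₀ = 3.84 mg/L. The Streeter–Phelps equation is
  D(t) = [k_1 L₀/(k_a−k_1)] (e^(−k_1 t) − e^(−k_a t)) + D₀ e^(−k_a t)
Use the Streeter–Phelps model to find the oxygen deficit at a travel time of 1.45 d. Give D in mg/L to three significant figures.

D ≈ 7.10 mg/L

k_1 L₀/(k_a−k_1) = 0.207×53.8/(1.18−0.207) = 11.14/0.9730 = 11.45 mg/L.
e^(−k_1 t) = e^(−0.207×1.450) = 0.7407; e^(−k_a t) = e^(−1.18×1.450) = 0.1807.
D = 11.45 × (0.7407 − 0.1807) + 3.84 × 0.1807 = 6.410 + 0.6938 = 7.104 mg/L.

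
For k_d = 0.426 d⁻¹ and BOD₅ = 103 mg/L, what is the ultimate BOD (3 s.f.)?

BOD₅ = L₀(1 − e^(−5k_d)) ⇒ L₀ = BOD₅ / (1 − e^(−5×0.426))
= 103 / (1 − 0.1188) = 103 / 0.8812 = 116.9 mg/L.

L₀ ≈ 117 mg/L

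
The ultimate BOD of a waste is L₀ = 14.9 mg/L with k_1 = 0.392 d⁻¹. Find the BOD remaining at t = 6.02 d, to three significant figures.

L ≈ 1.41 mg/L

L_t = L₀ e^(−k_1 t) = 14.9 × e^(−0.392×6.02) = 14.9 × 0.09444 = 1.407 mg/L.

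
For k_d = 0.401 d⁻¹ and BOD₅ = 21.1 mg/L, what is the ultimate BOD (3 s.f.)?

BOD₅ = L₀(1 − e^(−5k_d)) ⇒ L₀ = BOD₅ / (1 − e^(−5×0.401))
= 21.1 / (1 − 0.1347) = 21.1 / 0.8653 = 24.38 mg/L.

L₀ ≈ 24.4 mg/L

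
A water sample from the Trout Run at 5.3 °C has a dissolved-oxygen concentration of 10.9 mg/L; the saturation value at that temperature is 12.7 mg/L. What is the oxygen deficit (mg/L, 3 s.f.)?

D ≈ 1.80 mg/L

D = C_s − C = 12.7 − 10.9 = 1.80 mg/L.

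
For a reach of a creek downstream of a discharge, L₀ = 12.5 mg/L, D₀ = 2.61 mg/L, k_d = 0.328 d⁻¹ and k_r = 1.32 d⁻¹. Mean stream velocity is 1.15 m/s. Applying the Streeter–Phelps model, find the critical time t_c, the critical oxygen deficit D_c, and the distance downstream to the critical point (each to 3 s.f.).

t_c ≈ 0.397 d; D_c ≈ 2.73 mg/L; x_c ≈ 39.5 km

t_c = [1/(k_r−k_d)] ln[(k_r/k_d)(1 − D₀(k_r−k_d)/(k_d L₀))]
= [1/(1.32−0.328)] ln[(1.32/0.328)(1 − 2.61×0.9920/(0.328×12.5))]
= (1/0.9920) ln[4.024 × 0.3685] = 1.008 × ln(1.483) = 1.008 × 0.3941 = 0.3973 d.
D_c = (k_d/k_r) L₀ e^(−k_d t_c) = (0.328/1.32) × 12.5 × e^(−0.328×0.3973) = 0.2485 × 12.5 × 0.8778 = 2.727 mg/L.
x_c = v t_c = 1.15 m/s × 0.3973 d × 86400 s/d = 39470 m ≈ 39.5 km.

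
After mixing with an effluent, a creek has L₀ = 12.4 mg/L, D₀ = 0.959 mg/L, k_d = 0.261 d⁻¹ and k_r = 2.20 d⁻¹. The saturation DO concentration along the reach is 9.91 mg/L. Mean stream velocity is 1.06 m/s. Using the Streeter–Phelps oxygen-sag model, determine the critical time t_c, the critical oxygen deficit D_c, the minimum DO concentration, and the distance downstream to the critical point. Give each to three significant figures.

With k_r/k_d = 8.429 and 1 − D₀(k_r−k_d)/(k_d L₀) = 0.4254,
t_c = ln(8.429 × 0.4254) / (2.20 − 0.261) = ln(3.586) / 1.939 = 1.277/1.939 = 0.6586 d.
D_c = (k_d/k_r) L₀ e^(−k_d t_c) = (0.261/2.20) × 12.4 × e^(−0.261×0.6586) = 0.1186 × 12.4 × 0.8421 = 1.239 mg/L.
Minimum DO = C_s − D_c = 9.91 − 1.239 = 8.671 mg/L.
x_c = v t_c = 1.06 m/s × 0.6586 d × 86400 s/d = 60320 m ≈ 60.3 km.

t_c ≈ 0.659 d; D_c ≈ 1.24 mg/L; min DO ≈ 8.67 mg/L; x_c ≈ 60.3 km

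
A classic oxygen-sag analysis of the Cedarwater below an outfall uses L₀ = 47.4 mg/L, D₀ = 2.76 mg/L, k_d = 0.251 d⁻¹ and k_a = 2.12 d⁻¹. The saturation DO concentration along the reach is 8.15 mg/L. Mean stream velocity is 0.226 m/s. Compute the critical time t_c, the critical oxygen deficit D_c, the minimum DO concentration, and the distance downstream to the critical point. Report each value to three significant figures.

t_c ≈ 0.838 d; D_c ≈ 4.55 mg/L; min DO ≈ 3.60 mg/L; x_c ≈ 16.4 km

t_c = [1/(k_a−k_d)] ln[(k_a/k_d)(1 − D₀(k_a−k_d)/(k_d L₀))]
= [1/(2.12−0.251)] ln[(2.12/0.251)(1 − 2.76×1.869/(0.251×47.4))]
= (1/1.869) ln[8.446 × 0.5664] = 0.5350 × ln(4.784) = 0.5350 × 1.565 = 0.8375 d.
D_c = (k_d/k_a) L₀ e^(−k_d t_c) = (0.251/2.12) × 47.4 × e^(−0.251×0.8375) = 0.1184 × 47.4 × 0.8104 = 4.548 mg/L.
Minimum DO = C_s − D_c = 8.15 − 4.548 = 3.602 mg/L.
x_c = v t_c = 0.226 m/s × 0.8375 d × 86400 s/d = 16350 m ≈ 16.4 km.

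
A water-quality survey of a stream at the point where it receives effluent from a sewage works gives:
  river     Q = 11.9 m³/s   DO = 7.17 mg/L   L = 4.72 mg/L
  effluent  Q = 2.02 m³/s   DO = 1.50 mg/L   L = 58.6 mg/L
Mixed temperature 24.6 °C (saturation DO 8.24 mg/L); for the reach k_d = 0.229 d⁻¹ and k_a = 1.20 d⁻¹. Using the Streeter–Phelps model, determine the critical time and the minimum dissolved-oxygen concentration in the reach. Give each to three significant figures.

Mixed DO = (11.9×7.17 + 2.02×1.50)/(11.9+2.02) = 88.35/13.92 = 6.347 mg/L.
Mixed L₀ = (11.9×4.72 + 2.02×58.6)/(13.92) = 174.5/13.92 = 12.54 mg/L.
Initial deficit D₀ = C_s − DO₀ = 8.24 − 6.347 = 1.893 mg/L.
t_c = (1/0.9710) ln[(1.20/0.229)(1 − 1.893×0.9710/(0.229×12.54))] = 1.030 × ln(1.886) = 0.6534 d.
D_c = (0.229/1.20) × 12.54 × e^(−0.229×0.6534) = 0.1908 × 12.54 × 0.8610 = 2.060 mg/L.
Minimum DO = 8.24 − 2.060 = 6.180 mg/L.

t_c ≈ 0.653 d; minimum DO ≈ 6.18 mg/L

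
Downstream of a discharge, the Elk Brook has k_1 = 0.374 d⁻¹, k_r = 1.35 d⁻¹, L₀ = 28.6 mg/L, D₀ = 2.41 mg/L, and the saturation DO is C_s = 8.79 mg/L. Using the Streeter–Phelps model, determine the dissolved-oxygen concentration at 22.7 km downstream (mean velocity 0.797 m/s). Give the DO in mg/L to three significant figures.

DO ≈ 4.58 mg/L

Travel time t = x/v = 22.7 km / (0.797 m/s) = 22700 m / 0.797 m/s = 28480 s = 0.3297 d.
k_1 L₀/(k_r−k_1) = 0.374×28.6/(1.35−0.374) = 10.70/0.9760 = 10.96 mg/L.
e^(−k_1 t) = e^(−0.374×0.3297) = 0.8840; e^(−k_r t) = e^(−1.35×0.3297) = 0.6408.
D = 10.96 × (0.8840 − 0.6408) + 2.41 × 0.6408 = 2.665 + 1.544 = 4.210 mg/L.
DO = C_s − D = 8.79 − 4.210 = 4.580 mg/L.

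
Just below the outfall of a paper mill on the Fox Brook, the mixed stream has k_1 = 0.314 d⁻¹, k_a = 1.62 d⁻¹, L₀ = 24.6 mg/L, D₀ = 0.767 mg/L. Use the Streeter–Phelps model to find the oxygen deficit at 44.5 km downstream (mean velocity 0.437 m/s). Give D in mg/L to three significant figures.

Travel time t = x/v = 44.5 km / (0.437 m/s) = 44500 m / 0.437 m/s = 101800 s = 1.179 d.
k_1 L₀/(k_a−k_1) = 0.314×24.6/(1.62−0.314) = 7.724/1.306 = 5.915 mg/L.
e^(−k_1 t) = e^(−0.314×1.179) = 0.6907; e^(−k_a t) = e^(−1.62×1.179) = 0.1482.
D = 5.915 × (0.6907 − 0.1482) + 0.767 × 0.1482 = 3.209 + 0.1137 = 3.322 mg/L.

D ≈ 3.32 mg/L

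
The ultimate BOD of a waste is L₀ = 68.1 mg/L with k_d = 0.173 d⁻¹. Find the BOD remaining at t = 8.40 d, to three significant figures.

L ≈ 15.9 mg/L

L_t = L₀ e^(−k_d t) = 68.1 × e^(−0.173×8.40) = 68.1 × 0.2338 = 15.92 mg/L.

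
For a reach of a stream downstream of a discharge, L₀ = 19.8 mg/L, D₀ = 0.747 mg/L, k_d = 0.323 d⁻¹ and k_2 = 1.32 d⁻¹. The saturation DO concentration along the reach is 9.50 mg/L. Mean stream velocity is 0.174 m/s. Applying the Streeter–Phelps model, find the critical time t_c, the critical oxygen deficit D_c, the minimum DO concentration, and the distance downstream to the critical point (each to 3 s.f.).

t_c ≈ 1.29 d; D_c ≈ 3.20 mg/L; min DO ≈ 6.30 mg/L; x_c ≈ 19.4 km

With k_2/k_d = 4.087 and 1 − D₀(k_2−k_d)/(k_d L₀) = 0.8835,
t_c = ln(4.087 × 0.8835) / (1.32 − 0.323) = ln(3.611) / 0.9970 = 1.284/0.9970 = 1.288 d.
L(t_c) = L₀ e^(−k_d t_c) = 19.8 × 0.6597 = 13.06 mg/L, and at the critical point k_2 D_c = k_d L, so D_c = (0.323/1.32) × 13.06 = 3.196 mg/L.
Minimum DO = C_s − D_c = 9.50 − 3.196 = 6.304 mg/L.
x_c = v t_c = 0.174 m/s × 1.288 d × 86400 s/d = 19360 m ≈ 19.4 km.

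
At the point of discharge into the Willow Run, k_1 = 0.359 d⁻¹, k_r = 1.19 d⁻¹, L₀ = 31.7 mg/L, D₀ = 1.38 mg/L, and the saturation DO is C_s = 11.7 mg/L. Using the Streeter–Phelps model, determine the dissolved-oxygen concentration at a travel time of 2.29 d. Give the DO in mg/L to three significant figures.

k_1 L₀/(k_r−k_1) = 0.359×31.7/(1.19−0.359) = 11.38/0.8310 = 13.69 mg/L.
e^(−k_1 t) = e^(−0.359×2.290) = 0.4395; e^(−k_r t) = e^(−1.19×2.290) = 0.06554.
D = 13.69 × (0.4395 − 0.06554) + 1.38 × 0.06554 = 5.121 + 0.09044 = 5.212 mg/L.
DO = C_s − D = 11.7 − 5.212 = 6.488 mg/L.

DO ≈ 6.49 mg/L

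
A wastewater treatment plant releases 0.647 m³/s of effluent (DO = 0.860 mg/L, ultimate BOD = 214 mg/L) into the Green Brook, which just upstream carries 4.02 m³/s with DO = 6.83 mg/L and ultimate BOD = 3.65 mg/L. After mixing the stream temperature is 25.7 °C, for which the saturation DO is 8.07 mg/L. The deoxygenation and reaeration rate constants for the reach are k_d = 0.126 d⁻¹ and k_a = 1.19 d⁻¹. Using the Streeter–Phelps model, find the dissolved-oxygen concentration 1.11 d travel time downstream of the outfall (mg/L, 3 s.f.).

DO ≈ 5.18 mg/L

Mixed DO = (4.02×6.83 + 0.647×0.860)/(4.02+0.647) = 28.01/4.667 = 6.002 mg/L.
Mixed L₀ = (4.02×3.65 + 0.647×214)/(4.667) = 153.1/4.667 = 32.81 mg/L.
Initial deficit D₀ = C_s − DO₀ = 8.07 − 6.002 = 2.068 mg/L.
D(1.11) = [0.126×32.81/(1.19−0.126)](e^(−0.126×1.11) − e^(−1.19×1.11)) + 2.068 e^(−1.19×1.11)
= 3.886 × (0.8695 − 0.2669) + 2.068 × 0.2669 = 2.893 mg/L.
DO = 8.07 − 2.893 = 5.177 mg/L.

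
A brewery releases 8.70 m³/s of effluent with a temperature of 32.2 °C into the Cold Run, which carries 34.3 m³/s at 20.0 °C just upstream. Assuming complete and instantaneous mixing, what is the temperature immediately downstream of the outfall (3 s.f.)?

22.5 °C

Flow-weighted mixing: C = (Q_r C_r + Q_w C_w)/(Q_r + Q_w)
= (34.3×20.0 + 8.70×32.2)/(34.3 + 8.70) = 966.1/43.00 = 22.47 °C.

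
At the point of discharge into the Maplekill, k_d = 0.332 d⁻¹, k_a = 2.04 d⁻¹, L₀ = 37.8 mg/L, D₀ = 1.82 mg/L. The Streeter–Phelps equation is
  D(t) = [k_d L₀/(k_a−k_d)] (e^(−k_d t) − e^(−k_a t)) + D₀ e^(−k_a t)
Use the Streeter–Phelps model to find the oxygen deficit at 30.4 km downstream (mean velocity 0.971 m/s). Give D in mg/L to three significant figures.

Travel time t = x/v = 30.4 km / (0.971 m/s) = 30400 m / 0.971 m/s = 31310 s = 0.3624 d.
k_d L₀/(k_a−k_d) = 0.332×37.8/(2.04−0.332) = 12.55/1.708 = 7.348 mg/L.
e^(−k_d t) = e^(−0.332×0.3624) = 0.8867; e^(−k_a t) = e^(−2.04×0.3624) = 0.4775.
D = 7.348 × (0.8867 − 0.4775) + 1.82 × 0.4775 = 3.006 + 0.8690 = 3.875 mg/L.

D ≈ 3.88 mg/L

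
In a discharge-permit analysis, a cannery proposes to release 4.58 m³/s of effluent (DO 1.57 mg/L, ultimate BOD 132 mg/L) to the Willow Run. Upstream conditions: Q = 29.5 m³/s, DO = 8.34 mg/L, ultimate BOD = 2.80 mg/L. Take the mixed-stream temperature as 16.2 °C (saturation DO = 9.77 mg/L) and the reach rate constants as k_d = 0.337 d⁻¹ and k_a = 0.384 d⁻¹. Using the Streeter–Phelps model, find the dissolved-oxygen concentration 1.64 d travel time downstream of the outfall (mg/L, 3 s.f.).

Mixed DO = (29.5×8.34 + 4.58×1.57)/(29.5+4.58) = 253.2/34.08 = 7.430 mg/L.
Mixed L₀ = (29.5×2.80 + 4.58×132)/(34.08) = 687.2/34.08 = 20.16 mg/L.
Initial deficit D₀ = C_s − DO₀ = 9.77 − 7.430 = 2.340 mg/L.
D(1.64) = [0.337×20.16/(0.384−0.337)](e^(−0.337×1.64) − e^(−0.384×1.64)) + 2.340 e^(−0.384×1.64)
= 144.6 × (0.5754 − 0.5327) + 2.340 × 0.5327 = 7.418 mg/L.
DO = 9.77 − 7.418 = 2.352 mg/L.

DO ≈ 2.35 mg/L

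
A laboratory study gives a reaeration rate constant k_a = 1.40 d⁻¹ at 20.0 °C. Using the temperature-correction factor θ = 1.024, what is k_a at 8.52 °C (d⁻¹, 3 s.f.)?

k_a(T₂) = k_a(T₁) · θ^(T₂−T₁) = 1.40 × 1.024^(8.52−20.0)
= 1.40 × 1.024^-11.5 = 1.40 × 0.7617 = 1.066 d⁻¹.

k_a ≈ 1.07 d⁻¹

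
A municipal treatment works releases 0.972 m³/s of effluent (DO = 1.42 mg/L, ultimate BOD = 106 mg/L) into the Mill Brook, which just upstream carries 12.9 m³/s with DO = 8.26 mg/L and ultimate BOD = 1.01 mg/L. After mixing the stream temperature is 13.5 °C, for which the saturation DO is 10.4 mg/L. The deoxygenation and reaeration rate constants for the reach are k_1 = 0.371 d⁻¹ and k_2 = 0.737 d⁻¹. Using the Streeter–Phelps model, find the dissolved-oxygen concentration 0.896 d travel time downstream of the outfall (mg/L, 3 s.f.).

DO ≈ 7.35 mg/L

Mixed DO = (12.9×8.26 + 0.972×1.42)/(12.9+0.972) = 107.9/13.87 = 7.781 mg/L.
Mixed L₀ = (12.9×1.01 + 0.972×106)/(13.87) = 116.1/13.87 = 8.367 mg/L.
Initial deficit D₀ = C_s − DO₀ = 10.4 − 7.781 = 2.619 mg/L.
D(0.896) = [0.371×8.367/(0.737−0.371)](e^(−0.371×0.896) − e^(−0.737×0.896)) + 2.619 e^(−0.737×0.896)
= 8.481 × (0.7172 − 0.5167) + 2.619 × 0.5167 = 3.054 mg/L.
DO = 10.4 − 3.054 = 7.346 mg/L.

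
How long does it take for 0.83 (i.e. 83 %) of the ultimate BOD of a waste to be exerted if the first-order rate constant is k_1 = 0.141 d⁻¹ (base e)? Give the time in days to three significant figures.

t ≈ 12.6 d

y/L₀ = 1 − e^(−k_1 t) = 0.83 ⇒ e^(−k_1 t) = 0.170
t = −ln(0.170) / 0.141 = 1.772 / 0.141 = 12.57 d.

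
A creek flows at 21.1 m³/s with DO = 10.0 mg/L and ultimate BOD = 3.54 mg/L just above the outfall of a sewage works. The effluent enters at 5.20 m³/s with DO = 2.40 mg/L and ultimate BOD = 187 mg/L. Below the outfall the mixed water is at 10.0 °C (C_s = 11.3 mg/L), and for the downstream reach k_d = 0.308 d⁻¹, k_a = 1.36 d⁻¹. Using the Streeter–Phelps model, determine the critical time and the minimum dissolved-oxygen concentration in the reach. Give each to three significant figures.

Mixed DO = (21.1×10.0 + 5.20×2.40)/(21.1+5.20) = 223.5/26.30 = 8.497 mg/L.
Mixed L₀ = (21.1×3.54 + 5.20×187)/(26.30) = 1047/26.30 = 39.81 mg/L.
Initial deficit D₀ = C_s − DO₀ = 11.3 − 8.497 = 2.803 mg/L.
t_c = (1/1.052) ln[(1.36/0.308)(1 − 2.803×1.052/(0.308×39.81))] = 0.9506 × ln(3.354) = 1.150 d.
D_c = (0.308/1.36) × 39.81 × e^(−0.308×1.150) = 0.2265 × 39.81 × 0.7017 = 6.327 mg/L.
Minimum DO = 11.3 − 6.327 = 4.973 mg/L.

t_c ≈ 1.15 d; minimum DO ≈ 4.97 mg/L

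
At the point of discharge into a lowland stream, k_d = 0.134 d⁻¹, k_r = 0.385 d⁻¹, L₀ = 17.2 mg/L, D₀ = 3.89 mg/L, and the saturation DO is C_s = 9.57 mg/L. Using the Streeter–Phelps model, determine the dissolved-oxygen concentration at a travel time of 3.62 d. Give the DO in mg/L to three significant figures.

k_d L₀/(k_r−k_d) = 0.134×17.2/(0.385−0.134) = 2.305/0.2510 = 9.182 mg/L.
e^(−k_d t) = e^(−0.134×3.620) = 0.6156; e^(−k_r t) = e^(−0.385×3.620) = 0.2482.
D = 9.182 × (0.6156 − 0.2482) + 3.89 × 0.2482 = 3.374 + 0.9653 = 4.340 mg/L.
DO = C_s − D = 9.57 − 4.340 = 5.230 mg/L.

DO ≈ 5.23 mg/L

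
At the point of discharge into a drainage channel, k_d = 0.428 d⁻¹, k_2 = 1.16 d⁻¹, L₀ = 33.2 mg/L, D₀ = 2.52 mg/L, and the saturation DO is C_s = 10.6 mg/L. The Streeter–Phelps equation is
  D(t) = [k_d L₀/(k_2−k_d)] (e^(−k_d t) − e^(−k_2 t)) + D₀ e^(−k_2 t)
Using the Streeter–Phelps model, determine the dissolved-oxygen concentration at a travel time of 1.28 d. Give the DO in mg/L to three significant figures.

DO ≈ 3.20 mg/L

k_d L₀/(k_2−k_d) = 0.428×33.2/(1.16−0.428) = 14.21/0.7320 = 19.41 mg/L.
e^(−k_d t) = e^(−0.428×1.280) = 0.5782; e^(−k_2 t) = e^(−1.16×1.280) = 0.2265.
D = 19.41 × (0.5782 − 0.2265) + 2.52 × 0.2265 = 6.826 + 0.5709 = 7.397 mg/L.
DO = C_s − D = 10.6 − 7.397 = 3.203 mg/L.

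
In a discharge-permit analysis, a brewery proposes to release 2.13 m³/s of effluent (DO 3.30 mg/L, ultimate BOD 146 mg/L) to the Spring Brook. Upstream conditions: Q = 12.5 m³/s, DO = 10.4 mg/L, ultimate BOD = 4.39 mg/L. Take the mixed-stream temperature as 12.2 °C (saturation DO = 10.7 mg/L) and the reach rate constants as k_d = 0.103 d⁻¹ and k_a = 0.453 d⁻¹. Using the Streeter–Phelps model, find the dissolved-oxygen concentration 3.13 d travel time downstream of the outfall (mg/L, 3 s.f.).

Mixed DO = (12.5×10.4 + 2.13×3.30)/(12.5+2.13) = 137.0/14.63 = 9.366 mg/L.
Mixed L₀ = (12.5×4.39 + 2.13×146)/(14.63) = 365.9/14.63 = 25.01 mg/L.
Initial deficit D₀ = C_s − DO₀ = 10.7 − 9.366 = 1.334 mg/L.
D(3.13) = [0.103×25.01/(0.453−0.103)](e^(−0.103×3.13) − e^(−0.453×3.13)) + 1.334 e^(−0.453×3.13)
= 7.359 × (0.7244 − 0.2422) + 1.334 × 0.2422 = 3.872 mg/L.
DO = 10.7 − 3.872 = 6.828 mg/L.

DO ≈ 6.83 mg/L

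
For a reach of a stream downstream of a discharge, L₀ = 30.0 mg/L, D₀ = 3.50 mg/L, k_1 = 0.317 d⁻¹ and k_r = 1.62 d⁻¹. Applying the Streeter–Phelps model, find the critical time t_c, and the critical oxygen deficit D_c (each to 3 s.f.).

With k_r/k_1 = 5.110 and 1 − D₀(k_r−k_1)/(k_1 L₀) = 0.5205,
t_c = ln(5.110 × 0.5205) / (1.62 − 0.317) = ln(2.660) / 1.303 = 0.9782/1.303 = 0.7507 d.
L(t_c) = L₀ e^(−k_1 t_c) = 30.0 × 0.7882 = 23.65 mg/L, and at the critical point k_r D_c = k_1 L, so D_c = (0.317/1.62) × 23.65 = 4.627 mg/L.

t_c ≈ 0.751 d; D_c ≈ 4.63 mg/L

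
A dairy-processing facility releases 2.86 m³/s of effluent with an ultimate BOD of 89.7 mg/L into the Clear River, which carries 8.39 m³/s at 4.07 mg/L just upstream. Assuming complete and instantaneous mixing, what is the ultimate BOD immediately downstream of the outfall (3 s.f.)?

Flow-weighted mixing: C = (Q_r C_r + Q_w C_w)/(Q_r + Q_w)
= (8.39×4.07 + 2.86×89.7)/(8.39 + 2.86) = 290.7/11.25 = 25.84 mg/L.

25.8 mg/L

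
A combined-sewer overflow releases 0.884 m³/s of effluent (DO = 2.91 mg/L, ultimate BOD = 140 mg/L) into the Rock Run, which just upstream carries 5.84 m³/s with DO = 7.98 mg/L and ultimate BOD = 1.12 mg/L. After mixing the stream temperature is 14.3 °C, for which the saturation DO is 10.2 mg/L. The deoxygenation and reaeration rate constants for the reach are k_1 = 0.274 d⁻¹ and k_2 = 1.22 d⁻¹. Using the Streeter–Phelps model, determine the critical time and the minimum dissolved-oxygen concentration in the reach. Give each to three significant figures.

Mixed DO = (5.84×7.98 + 0.884×2.91)/(5.84+0.884) = 49.18/6.724 = 7.313 mg/L.
Mixed L₀ = (5.84×1.12 + 0.884×140)/(6.724) = 130.3/6.724 = 19.38 mg/L.
Initial deficit D₀ = C_s − DO₀ = 10.2 − 7.313 = 2.887 mg/L.
t_c = (1/0.9460) ln[(1.22/0.274)(1 − 2.887×0.9460/(0.274×19.38))] = 1.057 × ln(2.163) = 0.8154 d.
D_c = (0.274/1.22) × 19.38 × e^(−0.274×0.8154) = 0.2246 × 19.38 × 0.7998 = 3.481 mg/L.
Minimum DO = 10.2 − 3.481 = 6.719 mg/L.

t_c ≈ 0.815 d; minimum DO ≈ 6.72 mg/L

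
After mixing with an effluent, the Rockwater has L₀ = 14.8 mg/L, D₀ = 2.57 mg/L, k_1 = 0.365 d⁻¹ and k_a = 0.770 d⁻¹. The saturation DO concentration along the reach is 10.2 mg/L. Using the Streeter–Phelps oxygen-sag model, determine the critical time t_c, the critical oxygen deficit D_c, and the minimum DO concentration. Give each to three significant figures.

t_c ≈ 1.31 d; D_c ≈ 4.34 mg/L; min DO ≈ 5.86 mg/L

With k_a/k_1 = 2.110 and 1 − D₀(k_a−k_1)/(k_1 L₀) = 0.8073,
t_c = ln(2.110 × 0.8073) / (0.770 − 0.365) = ln(1.703) / 0.4050 = 0.5325/0.4050 = 1.315 d.
L(t_c) = L₀ e^(−k_1 t_c) = 14.8 × 0.6189 = 9.159 mg/L, and at the critical point k_a D_c = k_1 L, so D_c = (0.365/0.770) × 9.159 = 4.342 mg/L.
Minimum DO = C_s − D_c = 10.2 − 4.342 = 5.858 mg/L.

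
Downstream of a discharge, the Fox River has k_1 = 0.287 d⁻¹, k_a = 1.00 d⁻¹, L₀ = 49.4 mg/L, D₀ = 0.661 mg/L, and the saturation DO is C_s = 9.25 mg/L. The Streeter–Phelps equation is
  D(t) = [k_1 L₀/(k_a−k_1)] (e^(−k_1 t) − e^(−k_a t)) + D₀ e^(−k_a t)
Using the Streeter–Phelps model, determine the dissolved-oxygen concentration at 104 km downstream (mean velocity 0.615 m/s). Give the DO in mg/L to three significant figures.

DO ≈ 0.627 mg/L

Travel time t = x/v = 104 km / (0.615 m/s) = 104000 m / 0.615 m/s = 169100 s = 1.957 d.
k_1 L₀/(k_a−k_1) = 0.287×49.4/(1.00−0.287) = 14.18/0.7130 = 19.88 mg/L.
e^(−k_1 t) = e^(−0.287×1.957) = 0.5702; e^(−k_a t) = e^(−1.00×1.957) = 0.1412.
D = 19.88 × (0.5702 − 0.1412) + 0.661 × 0.1412 = 8.530 + 0.09336 = 8.623 mg/L.
DO = C_s − D = 9.25 − 8.623 = 0.6266 mg/L.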